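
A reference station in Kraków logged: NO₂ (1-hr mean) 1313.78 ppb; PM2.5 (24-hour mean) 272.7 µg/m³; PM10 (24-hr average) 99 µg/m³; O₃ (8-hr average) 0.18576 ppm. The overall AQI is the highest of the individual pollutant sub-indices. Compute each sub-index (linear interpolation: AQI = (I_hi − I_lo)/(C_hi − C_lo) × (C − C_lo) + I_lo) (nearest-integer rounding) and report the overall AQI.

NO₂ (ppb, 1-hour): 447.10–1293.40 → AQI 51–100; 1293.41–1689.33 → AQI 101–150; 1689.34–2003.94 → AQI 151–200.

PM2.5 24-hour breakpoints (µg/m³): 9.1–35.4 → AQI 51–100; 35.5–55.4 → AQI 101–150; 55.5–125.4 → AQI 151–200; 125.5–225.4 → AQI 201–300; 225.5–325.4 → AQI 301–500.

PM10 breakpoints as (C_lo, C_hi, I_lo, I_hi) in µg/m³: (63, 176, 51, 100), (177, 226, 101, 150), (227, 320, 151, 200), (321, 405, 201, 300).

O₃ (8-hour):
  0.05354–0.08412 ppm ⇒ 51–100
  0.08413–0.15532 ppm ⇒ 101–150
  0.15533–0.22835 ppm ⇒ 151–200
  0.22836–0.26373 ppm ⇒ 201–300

NO₂: 1313.78 lies in 1293.41–1689.33, so I_lo=101, I_hi=150, C_lo=1293.41, C_hi=1689.33.
(150−101)/(1689.33−1293.41) × (1313.78−1293.41) + 101 = 49/395.92 × 20.37 + 101 ≈ 103.52 → 104.
PM2.5: row 225.5–325.4 (AQI 301–500). (500−301)·(272.7−225.5)/(325.4−225.5) + 301 = 199·47.2/99.9 + 301 ≈ 395.02 → 395.
PM10: 99 lies in 63–176, so I_lo=51, I_hi=100, C_lo=63, C_hi=176.
(100−51)/(176−63) × (99−63) + 51 = 49/113 × 36 + 51 ≈ 66.61 → 67.
O₃: row 0.15533–0.22835 (AQI 151–200). (200−151)·(0.18576−0.15533)/(0.22835−0.15533) + 151 = 49·0.03043/0.07302 + 151 ≈ 171.42 → 171.
Sub-indices: NO₂→104, PM2.5→395, PM10→67, O₃→171. Overall AQI = max = 395; dominant pollutant is PM2.5.
AQI 395: Hazardous.

395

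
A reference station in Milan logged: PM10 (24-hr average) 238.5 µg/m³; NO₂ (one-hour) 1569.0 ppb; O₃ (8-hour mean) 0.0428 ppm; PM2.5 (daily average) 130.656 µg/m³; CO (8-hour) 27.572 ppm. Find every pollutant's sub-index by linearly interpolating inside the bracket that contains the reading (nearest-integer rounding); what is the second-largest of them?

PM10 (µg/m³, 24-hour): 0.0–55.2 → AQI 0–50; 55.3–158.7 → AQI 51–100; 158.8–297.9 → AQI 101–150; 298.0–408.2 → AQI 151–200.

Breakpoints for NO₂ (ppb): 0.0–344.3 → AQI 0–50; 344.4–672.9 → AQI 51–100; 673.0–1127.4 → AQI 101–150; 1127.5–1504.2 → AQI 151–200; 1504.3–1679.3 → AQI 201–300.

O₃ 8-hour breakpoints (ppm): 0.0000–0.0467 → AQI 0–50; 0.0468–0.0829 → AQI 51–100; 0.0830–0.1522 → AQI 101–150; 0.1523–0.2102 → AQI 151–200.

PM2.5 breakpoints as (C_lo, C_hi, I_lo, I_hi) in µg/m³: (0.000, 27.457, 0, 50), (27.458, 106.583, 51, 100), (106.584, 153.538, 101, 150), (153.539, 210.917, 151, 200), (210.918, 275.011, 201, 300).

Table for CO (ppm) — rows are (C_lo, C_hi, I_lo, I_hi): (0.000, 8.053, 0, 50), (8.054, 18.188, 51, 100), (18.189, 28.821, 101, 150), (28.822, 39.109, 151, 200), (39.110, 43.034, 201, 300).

PM10: row 158.8–297.9 (AQI 101–150). (150−101)·(238.5−158.8)/(297.9−158.8) + 101 = 49·79.7/139.1 + 101 ≈ 129.08 → 129.
NO₂ 1569.0: bracket 1504.3–1679.3 → index 201–300; slope 99/175.0, offset 64.7.
AQI = 201 + 99/175.0·64.7 ≈ 237.60 ⇒ 238.
O₃: 0.0428 ∈ [0.0000, 0.0467] ↔ index [0, 50].
0 + (0.0428−0.0000)·(50−0)/(0.0467−0.0000) = 0 + 0.0428·50/0.0467 ≈ 45.82, so AQI = 46.
PM2.5: 130.656 ∈ [106.584, 153.538] ↔ index [101, 150].
101 + (130.656−106.584)·(150−101)/(153.538−106.584) = 101 + 24.072·49/46.954 ≈ 126.12, so AQI = 126.
CO: 27.572 lies in 18.189–28.821, so I_lo=101, I_hi=150, C_lo=18.189, C_hi=28.821.
(150−101)/(28.821−18.189) × (27.572−18.189) + 101 = 49/10.632 × 9.383 + 101 ≈ 144.24 → 144.
Sub-indices: PM10→129, NO₂→238, O₃→46, PM2.5→126, CO→144. Ranked high→low: 238, 144, 129, 126, 46. Second-highest sub-index = 144.

144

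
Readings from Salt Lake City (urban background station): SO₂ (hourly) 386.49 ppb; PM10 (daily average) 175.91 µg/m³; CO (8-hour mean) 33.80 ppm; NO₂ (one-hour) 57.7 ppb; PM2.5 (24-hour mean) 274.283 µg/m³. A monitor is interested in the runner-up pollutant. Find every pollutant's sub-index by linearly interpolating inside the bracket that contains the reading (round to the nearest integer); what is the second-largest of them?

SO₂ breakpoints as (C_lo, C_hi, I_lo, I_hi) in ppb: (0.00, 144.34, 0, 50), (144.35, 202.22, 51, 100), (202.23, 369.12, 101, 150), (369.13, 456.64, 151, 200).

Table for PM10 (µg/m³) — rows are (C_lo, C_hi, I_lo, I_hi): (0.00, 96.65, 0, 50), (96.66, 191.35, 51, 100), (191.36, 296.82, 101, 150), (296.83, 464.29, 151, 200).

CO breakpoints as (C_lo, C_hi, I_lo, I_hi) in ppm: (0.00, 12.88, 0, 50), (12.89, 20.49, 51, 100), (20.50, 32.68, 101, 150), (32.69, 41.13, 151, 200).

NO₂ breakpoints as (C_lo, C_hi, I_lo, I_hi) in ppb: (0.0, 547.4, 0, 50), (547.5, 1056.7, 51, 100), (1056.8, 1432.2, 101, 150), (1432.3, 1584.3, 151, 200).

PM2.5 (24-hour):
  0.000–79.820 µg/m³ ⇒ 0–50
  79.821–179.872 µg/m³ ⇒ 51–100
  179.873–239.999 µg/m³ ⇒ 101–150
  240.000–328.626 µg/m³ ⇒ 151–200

SO₂: 386.49 ∈ [369.13, 456.64] ↔ index [151, 200].
151 + (386.49−369.13)·(200−151)/(456.64−369.13) = 151 + 17.36·49/87.51 ≈ 160.72, so AQI = 161.
PM10: row 96.66–191.35 (AQI 51–100). (100−51)·(175.91−96.66)/(191.35−96.66) + 51 = 49·79.25/94.69 + 51 ≈ 92.01 → 92.
CO 33.80: bracket 32.69–41.13 → index 151–200; slope 49/8.44, offset 1.11.
AQI = 151 + 49/8.44·1.11 ≈ 157.44 ⇒ 157.
NO₂: 57.7 lies in 0.0–547.4, so I_lo=0, I_hi=50, C_lo=0.0, C_hi=547.4.
(50−0)/(547.4−0.0) × (57.7−0.0) + 0 = 50/547.4 × 57.7 + 0 ≈ 5.27 → 5.
PM2.5 274.283: bracket 240.000–328.626 → index 151–200; slope 49/88.626, offset 34.283.
AQI = 151 + 49/88.626·34.283 ≈ 169.95 ⇒ 170.
Sub-indices: SO₂→161, PM10→92, CO→157, NO₂→5, PM2.5→170. Ranked high→low: 170, 161, 157, 92, 5. Second-highest sub-index = 161.

161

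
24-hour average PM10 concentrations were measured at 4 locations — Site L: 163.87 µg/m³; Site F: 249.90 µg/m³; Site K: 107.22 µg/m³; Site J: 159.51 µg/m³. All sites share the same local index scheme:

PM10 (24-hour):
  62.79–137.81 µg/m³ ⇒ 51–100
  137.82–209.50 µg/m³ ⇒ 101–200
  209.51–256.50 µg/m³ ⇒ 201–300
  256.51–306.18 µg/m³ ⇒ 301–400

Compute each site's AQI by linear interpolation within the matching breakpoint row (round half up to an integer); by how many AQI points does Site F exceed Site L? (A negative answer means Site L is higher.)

149

Site L: 163.87 lies in 137.82–209.50, so I_lo=101, I_hi=200, C_lo=137.82, C_hi=209.50.
(200−101)/(209.50−137.82) × (163.87−137.82) + 101 = 99/71.68 × 26.05 + 101 ≈ 136.98 → 137.
Site F 249.90: bracket 209.51–256.50 → index 201–300; slope 99/46.99, offset 40.39.
AQI = 201 + 99/46.99·40.39 ≈ 286.09 ⇒ 286.
Site K: 107.22 ∈ [62.79, 137.81] ↔ index [51, 100].
51 + (107.22−62.79)·(100−51)/(137.81−62.79) = 51 + 44.43·49/75.02 ≈ 80.02, so AQI = 80.
Site J: row 137.82–209.50 (AQI 101–200). (200−101)·(159.51−137.82)/(209.50−137.82) + 101 = 99·21.69/71.68 + 101 ≈ 130.96 → 131.
AQIs: Site L=137, Site F=286, Site K=80, Site J=131. Site F (286) − Site L (137) = 149.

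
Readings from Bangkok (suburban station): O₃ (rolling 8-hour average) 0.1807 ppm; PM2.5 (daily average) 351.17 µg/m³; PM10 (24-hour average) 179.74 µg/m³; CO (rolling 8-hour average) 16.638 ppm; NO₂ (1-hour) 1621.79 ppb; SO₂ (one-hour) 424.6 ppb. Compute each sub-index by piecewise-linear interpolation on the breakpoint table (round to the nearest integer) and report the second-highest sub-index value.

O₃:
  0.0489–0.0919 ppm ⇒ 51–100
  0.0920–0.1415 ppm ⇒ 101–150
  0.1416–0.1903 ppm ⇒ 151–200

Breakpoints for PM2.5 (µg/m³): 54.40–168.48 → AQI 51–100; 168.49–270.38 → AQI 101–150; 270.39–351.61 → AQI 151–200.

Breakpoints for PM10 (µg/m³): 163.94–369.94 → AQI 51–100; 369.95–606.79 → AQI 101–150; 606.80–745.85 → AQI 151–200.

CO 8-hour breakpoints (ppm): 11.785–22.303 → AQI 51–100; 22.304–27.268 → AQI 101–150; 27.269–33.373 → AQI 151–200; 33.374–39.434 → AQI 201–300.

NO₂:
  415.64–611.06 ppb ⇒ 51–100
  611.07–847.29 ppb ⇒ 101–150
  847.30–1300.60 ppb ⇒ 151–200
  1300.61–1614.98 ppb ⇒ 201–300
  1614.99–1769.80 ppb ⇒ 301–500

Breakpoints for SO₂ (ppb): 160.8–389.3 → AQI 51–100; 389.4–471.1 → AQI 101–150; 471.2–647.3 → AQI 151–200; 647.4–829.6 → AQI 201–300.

200

O₃: 0.1807 ∈ [0.1416, 0.1903] ↔ index [151, 200].
151 + (0.1807−0.1416)·(200−151)/(0.1903−0.1416) = 151 + 0.0391·49/0.0487 ≈ 190.34, so AQI = 190.
PM2.5: 351.17 ∈ [270.39, 351.61] ↔ index [151, 200].
151 + (351.17−270.39)·(200−151)/(351.61−270.39) = 151 + 80.78·49/81.22 ≈ 199.73, so AQI = 200.
PM10: 179.74 lies in 163.94–369.94, so I_lo=51, I_hi=100, C_lo=163.94, C_hi=369.94.
(100−51)/(369.94−163.94) × (179.74−163.94) + 51 = 49/206.00 × 15.80 + 51 ≈ 54.76 → 55.
CO: 16.638 ∈ [11.785, 22.303] ↔ index [51, 100].
51 + (16.638−11.785)·(100−51)/(22.303−11.785) = 51 + 4.853·49/10.518 ≈ 73.61, so AQI = 74.
NO₂ 1621.79: bracket 1614.99–1769.80 → index 301–500; slope 199/154.81, offset 6.80.
AQI = 301 + 199/154.81·6.80 ≈ 309.74 ⇒ 310.
SO₂: row 389.4–471.1 (AQI 101–150). (150−101)·(424.6−389.4)/(471.1−389.4) + 101 = 49·35.2/81.7 + 101 ≈ 122.11 → 122.
Sub-indices: O₃→190, PM2.5→200, PM10→55, CO→74, NO₂→310, SO₂→122. Ranked high→low: 310, 200, 190, 122, 74, 55. Second-highest sub-index = 200.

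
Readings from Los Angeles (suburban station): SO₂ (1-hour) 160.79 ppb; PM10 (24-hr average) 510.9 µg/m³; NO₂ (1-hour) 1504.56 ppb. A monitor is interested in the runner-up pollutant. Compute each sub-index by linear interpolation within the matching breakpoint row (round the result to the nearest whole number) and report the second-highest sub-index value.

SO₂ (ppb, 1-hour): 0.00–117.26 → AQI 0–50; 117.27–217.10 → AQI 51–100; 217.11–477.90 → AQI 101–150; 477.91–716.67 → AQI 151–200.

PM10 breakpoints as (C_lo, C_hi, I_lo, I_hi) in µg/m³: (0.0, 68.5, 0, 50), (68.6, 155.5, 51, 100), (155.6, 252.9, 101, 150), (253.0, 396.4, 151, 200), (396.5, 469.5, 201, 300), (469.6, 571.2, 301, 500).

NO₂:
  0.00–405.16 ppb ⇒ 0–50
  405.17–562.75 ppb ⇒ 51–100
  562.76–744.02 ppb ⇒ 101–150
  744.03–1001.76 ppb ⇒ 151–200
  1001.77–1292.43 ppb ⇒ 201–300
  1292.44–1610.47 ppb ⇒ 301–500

SO₂: 160.79 ∈ [117.27, 217.10] ↔ index [51, 100].
51 + (160.79−117.27)·(100−51)/(217.10−117.27) = 51 + 43.52·49/99.83 ≈ 72.36, so AQI = 72.
PM10: row 469.6–571.2 (AQI 301–500). (500−301)·(510.9−469.6)/(571.2−469.6) + 301 = 199·41.3/101.6 + 301 ≈ 381.89 → 382.
NO₂: row 1292.44–1610.47 (AQI 301–500). (500−301)·(1504.56−1292.44)/(1610.47−1292.44) + 301 = 199·212.12/318.03 + 301 ≈ 433.73 → 434.
Sub-indices: SO₂→72, PM10→382, NO₂→434. Ranked high→low: 434, 382, 72. Second-highest sub-index = 382.

382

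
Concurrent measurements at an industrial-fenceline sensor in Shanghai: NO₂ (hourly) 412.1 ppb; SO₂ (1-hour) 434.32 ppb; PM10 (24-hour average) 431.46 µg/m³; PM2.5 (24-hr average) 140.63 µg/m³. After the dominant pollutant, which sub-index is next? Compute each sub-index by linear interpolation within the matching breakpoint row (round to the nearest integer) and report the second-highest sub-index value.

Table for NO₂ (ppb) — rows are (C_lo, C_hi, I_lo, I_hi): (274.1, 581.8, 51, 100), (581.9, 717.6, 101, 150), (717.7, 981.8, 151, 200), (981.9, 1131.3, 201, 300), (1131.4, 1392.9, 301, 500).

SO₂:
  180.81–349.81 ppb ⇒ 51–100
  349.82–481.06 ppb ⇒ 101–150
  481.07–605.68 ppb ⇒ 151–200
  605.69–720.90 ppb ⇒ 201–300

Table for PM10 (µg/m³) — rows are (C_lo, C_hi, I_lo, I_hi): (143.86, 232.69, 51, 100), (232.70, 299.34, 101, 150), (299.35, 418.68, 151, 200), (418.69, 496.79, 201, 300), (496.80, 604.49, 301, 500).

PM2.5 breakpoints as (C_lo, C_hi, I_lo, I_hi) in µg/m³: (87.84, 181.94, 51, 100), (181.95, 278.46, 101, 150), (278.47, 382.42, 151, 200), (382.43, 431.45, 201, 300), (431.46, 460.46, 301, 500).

NO₂ 412.1: bracket 274.1–581.8 → index 51–100; slope 49/307.7, offset 138.0.
AQI = 51 + 49/307.7·138.0 ≈ 72.98 ⇒ 73.
SO₂: 434.32 lies in 349.82–481.06, so I_lo=101, I_hi=150, C_lo=349.82, C_hi=481.06.
(150−101)/(481.06−349.82) × (434.32−349.82) + 101 = 49/131.24 × 84.50 + 101 ≈ 132.55 → 133.
PM10: 431.46 ∈ [418.69, 496.79] ↔ index [201, 300].
201 + (431.46−418.69)·(300−201)/(496.79−418.69) = 201 + 12.77·99/78.10 ≈ 217.19, so AQI = 217.
PM2.5: row 87.84–181.94 (AQI 51–100). (100−51)·(140.63−87.84)/(181.94−87.84) + 51 = 49·52.79/94.10 + 51 ≈ 78.49 → 78.
Sub-indices: NO₂→73, SO₂→133, PM10→217, PM2.5→78. Ranked high→low: 217, 133, 78, 73. Second-highest sub-index = 133.

133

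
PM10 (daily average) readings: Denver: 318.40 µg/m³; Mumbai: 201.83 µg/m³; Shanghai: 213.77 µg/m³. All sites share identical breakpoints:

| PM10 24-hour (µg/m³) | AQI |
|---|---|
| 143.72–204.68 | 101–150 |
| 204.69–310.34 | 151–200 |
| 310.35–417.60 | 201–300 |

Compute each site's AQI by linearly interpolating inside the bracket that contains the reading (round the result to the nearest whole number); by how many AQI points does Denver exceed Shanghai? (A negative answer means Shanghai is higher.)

Denver: 318.40 ∈ [310.35, 417.60] ↔ index [201, 300].
201 + (318.40−310.35)·(300−201)/(417.60−310.35) = 201 + 8.05·99/107.25 ≈ 208.43, so AQI = 208.
Mumbai: row 143.72–204.68 (AQI 101–150). (150−101)·(201.83−143.72)/(204.68−143.72) + 101 = 49·58.11/60.96 + 101 ≈ 147.71 → 148.
Shanghai: 213.77 lies in 204.69–310.34, so I_lo=151, I_hi=200, C_lo=204.69, C_hi=310.34.
(200−151)/(310.34−204.69) × (213.77−204.69) + 151 = 49/105.65 × 9.08 + 151 ≈ 155.21 → 155.
AQIs: Denver=208, Mumbai=148, Shanghai=155. Denver (208) − Shanghai (155) = 53.

53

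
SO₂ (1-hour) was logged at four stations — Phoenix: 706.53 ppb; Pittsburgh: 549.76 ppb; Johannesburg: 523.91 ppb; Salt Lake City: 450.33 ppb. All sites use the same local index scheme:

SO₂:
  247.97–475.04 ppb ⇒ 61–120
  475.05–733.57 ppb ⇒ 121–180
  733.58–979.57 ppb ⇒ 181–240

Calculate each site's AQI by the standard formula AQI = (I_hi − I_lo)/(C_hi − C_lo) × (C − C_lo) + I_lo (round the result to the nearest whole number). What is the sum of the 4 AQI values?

558

Phoenix: row 475.05–733.57 (AQI 121–180). (180−121)·(706.53−475.05)/(733.57−475.05) + 121 = 59·231.48/258.52 + 121 ≈ 173.83 → 174.
Pittsburgh: 549.76 lies in 475.05–733.57, so I_lo=121, I_hi=180, C_lo=475.05, C_hi=733.57.
(180−121)/(733.57−475.05) × (549.76−475.05) + 121 = 59/258.52 × 74.71 + 121 ≈ 138.05 → 138.
Johannesburg: row 475.05–733.57 (AQI 121–180). (180−121)·(523.91−475.05)/(733.57−475.05) + 121 = 59·48.86/258.52 + 121 ≈ 132.15 → 132.
Salt Lake City: 450.33 lies in 247.97–475.04, so I_lo=61, I_hi=120, C_lo=247.97, C_hi=475.04.
(120−61)/(475.04−247.97) × (450.33−247.97) + 61 = 59/227.07 × 202.36 + 61 ≈ 113.58 → 114.
AQIs: Phoenix=174, Pittsburgh=138, Johannesburg=132, Salt Lake City=114. Sum = 174 + 138 + 132 + 114 = 558.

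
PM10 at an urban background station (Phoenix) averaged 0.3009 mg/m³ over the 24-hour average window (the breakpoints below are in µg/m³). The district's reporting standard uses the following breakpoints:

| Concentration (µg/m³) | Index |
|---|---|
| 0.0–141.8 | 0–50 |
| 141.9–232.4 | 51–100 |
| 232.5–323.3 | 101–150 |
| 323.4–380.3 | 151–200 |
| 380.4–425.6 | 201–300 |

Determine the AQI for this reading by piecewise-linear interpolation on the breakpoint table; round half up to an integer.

Convert: 0.3009 mg/m³ = 300.9 µg/m³.
PM10 300.9: bracket 232.5–323.3 → index 101–150; slope 49/90.8, offset 68.4.
AQI = 101 + 49/90.8·68.4 ≈ 137.91 ⇒ 138.
AQI 138 falls in the Unhealthy for Sensitive Groups category.

138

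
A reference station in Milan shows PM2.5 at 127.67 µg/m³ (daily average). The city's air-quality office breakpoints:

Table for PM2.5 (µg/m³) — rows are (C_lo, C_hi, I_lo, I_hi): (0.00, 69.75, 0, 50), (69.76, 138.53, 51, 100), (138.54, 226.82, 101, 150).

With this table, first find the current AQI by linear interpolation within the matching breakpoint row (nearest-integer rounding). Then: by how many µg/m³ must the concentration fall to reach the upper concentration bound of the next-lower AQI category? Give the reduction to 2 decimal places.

PM2.5: 127.67 ∈ [69.76, 138.53] ↔ index [51, 100].
51 + (127.67−69.76)·(100−51)/(138.53−69.76) = 51 + 57.91·49/68.77 ≈ 92.26, so AQI = 92.
Current AQI 92 is in the Moderate range (51–100). The next-lower category tops out at AQI 50, whose upper concentration bound is 69.75 µg/m³.
Reduction needed = 127.67 − 69.75 = 57.92 µg/m³.

57.92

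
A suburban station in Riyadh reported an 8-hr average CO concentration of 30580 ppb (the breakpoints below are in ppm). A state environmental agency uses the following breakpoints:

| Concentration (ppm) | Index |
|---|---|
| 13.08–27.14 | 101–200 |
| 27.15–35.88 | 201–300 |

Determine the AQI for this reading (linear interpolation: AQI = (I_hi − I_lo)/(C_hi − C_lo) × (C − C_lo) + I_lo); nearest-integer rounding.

240

Convert: 30580 ppb = 30.58 ppm.
CO: 30.58 lies in 27.15–35.88, so I_lo=201, I_hi=300, C_lo=27.15, C_hi=35.88.
(300−201)/(35.88−27.15) × (30.58−27.15) + 201 = 99/8.73 × 3.43 + 201 ≈ 239.90 → 240.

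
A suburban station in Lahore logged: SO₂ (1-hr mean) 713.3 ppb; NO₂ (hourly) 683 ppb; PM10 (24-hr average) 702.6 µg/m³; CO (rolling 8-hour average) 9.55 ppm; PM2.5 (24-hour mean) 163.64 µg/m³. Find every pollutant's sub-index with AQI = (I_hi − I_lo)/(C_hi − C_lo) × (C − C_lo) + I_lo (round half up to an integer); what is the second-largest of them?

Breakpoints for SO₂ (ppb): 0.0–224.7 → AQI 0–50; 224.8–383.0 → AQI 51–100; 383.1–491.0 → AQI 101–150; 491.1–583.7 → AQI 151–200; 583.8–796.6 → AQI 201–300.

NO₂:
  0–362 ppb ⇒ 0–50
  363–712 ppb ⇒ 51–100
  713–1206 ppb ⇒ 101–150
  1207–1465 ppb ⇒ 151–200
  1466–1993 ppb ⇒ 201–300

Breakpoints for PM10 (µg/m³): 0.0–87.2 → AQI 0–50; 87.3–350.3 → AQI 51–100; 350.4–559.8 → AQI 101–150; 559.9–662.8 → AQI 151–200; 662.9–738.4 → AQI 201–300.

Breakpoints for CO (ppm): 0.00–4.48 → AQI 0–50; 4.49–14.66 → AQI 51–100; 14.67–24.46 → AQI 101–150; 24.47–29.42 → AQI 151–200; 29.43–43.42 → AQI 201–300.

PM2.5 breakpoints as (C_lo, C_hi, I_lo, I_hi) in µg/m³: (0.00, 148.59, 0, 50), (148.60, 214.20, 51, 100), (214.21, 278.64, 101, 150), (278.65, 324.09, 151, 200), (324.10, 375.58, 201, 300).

253

SO₂: 713.3 lies in 583.8–796.6, so I_lo=201, I_hi=300, C_lo=583.8, C_hi=796.6.
(300−201)/(796.6−583.8) × (713.3−583.8) + 201 = 99/212.8 × 129.5 + 201 ≈ 261.25 → 261.
NO₂: 683 ∈ [363, 712] ↔ index [51, 100].
51 + (683−363)·(100−51)/(712−363) = 51 + 320·49/349 ≈ 95.93, so AQI = 96.
PM10: 702.6 ∈ [662.9, 738.4] ↔ index [201, 300].
201 + (702.6−662.9)·(300−201)/(738.4−662.9) = 201 + 39.7·99/75.5 ≈ 253.06, so AQI = 253.
CO 9.55: bracket 4.49–14.66 → index 51–100; slope 49/10.17, offset 5.06.
AQI = 51 + 49/10.17·5.06 ≈ 75.38 ⇒ 75.
PM2.5: row 148.60–214.20 (AQI 51–100). (100−51)·(163.64−148.60)/(214.20−148.60) + 51 = 49·15.04/65.60 + 51 ≈ 62.23 → 62.
Sub-indices: SO₂→261, NO₂→96, PM10→253, CO→75, PM2.5→62. Ranked high→low: 261, 253, 96, 75, 62. Second-highest sub-index = 253.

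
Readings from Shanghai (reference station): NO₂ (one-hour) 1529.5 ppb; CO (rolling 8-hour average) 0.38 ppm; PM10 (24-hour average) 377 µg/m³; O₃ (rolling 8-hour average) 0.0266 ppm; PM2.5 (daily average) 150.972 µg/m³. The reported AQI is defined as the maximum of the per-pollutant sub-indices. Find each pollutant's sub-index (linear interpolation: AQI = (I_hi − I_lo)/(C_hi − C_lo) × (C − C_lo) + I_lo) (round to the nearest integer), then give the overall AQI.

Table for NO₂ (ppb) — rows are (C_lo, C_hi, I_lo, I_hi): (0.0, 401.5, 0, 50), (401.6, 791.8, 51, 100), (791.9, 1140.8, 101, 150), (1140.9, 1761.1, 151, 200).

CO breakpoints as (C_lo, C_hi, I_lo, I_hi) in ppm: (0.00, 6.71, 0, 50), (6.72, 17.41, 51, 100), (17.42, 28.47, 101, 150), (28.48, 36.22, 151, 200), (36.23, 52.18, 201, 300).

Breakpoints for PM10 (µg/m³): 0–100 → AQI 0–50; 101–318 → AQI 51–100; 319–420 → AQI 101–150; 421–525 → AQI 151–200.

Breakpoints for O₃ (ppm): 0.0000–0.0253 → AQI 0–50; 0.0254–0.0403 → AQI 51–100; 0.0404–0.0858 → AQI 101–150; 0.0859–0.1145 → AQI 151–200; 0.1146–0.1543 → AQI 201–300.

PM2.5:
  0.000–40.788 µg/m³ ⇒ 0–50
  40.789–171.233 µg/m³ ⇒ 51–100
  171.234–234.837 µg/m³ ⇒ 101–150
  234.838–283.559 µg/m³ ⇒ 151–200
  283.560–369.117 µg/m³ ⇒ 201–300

182

NO₂: 1529.5 lies in 1140.9–1761.1, so I_lo=151, I_hi=200, C_lo=1140.9, C_hi=1761.1.
(200−151)/(1761.1−1140.9) × (1529.5−1140.9) + 151 = 49/620.2 × 388.6 + 151 ≈ 181.70 → 182.
CO: row 0.00–6.71 (AQI 0–50). (50−0)·(0.38−0.00)/(6.71−0.00) + 0 = 50·0.38/6.71 + 0 ≈ 2.83 → 3.
PM10: 377 lies in 319–420, so I_lo=101, I_hi=150, C_lo=319, C_hi=420.
(150−101)/(420−319) × (377−319) + 101 = 49/101 × 58 + 101 ≈ 129.14 → 129.
O₃: row 0.0254–0.0403 (AQI 51–100). (100−51)·(0.0266−0.0254)/(0.0403−0.0254) + 51 = 49·0.0012/0.0149 + 51 ≈ 54.95 → 55.
PM2.5: 150.972 lies in 40.789–171.233, so I_lo=51, I_hi=100, C_lo=40.789, C_hi=171.233.
(100−51)/(171.233−40.789) × (150.972−40.789) + 51 = 49/130.444 × 110.183 + 51 ≈ 92.39 → 92.
Sub-indices: NO₂→182, CO→3, PM10→129, O₃→55, PM2.5→92. Overall AQI = max = 182; dominant pollutant is NO₂.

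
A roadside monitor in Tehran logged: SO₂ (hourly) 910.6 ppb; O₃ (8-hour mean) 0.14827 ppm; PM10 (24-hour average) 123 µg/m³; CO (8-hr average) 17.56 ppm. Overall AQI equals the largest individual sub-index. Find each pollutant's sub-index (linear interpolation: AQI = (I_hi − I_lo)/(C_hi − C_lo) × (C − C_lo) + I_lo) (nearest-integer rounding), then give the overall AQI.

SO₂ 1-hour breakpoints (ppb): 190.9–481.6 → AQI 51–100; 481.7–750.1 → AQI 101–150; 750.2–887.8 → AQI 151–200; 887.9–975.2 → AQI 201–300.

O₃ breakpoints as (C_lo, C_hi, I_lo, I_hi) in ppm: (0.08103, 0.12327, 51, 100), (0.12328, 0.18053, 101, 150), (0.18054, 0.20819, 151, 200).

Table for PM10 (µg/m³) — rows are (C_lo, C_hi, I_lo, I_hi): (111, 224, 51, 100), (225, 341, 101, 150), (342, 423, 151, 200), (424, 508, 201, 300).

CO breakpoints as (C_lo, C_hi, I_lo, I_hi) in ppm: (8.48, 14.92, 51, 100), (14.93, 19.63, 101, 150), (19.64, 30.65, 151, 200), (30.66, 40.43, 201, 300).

227

SO₂: 910.6 lies in 887.9–975.2, so I_lo=201, I_hi=300, C_lo=887.9, C_hi=975.2.
(300−201)/(975.2−887.9) × (910.6−887.9) + 201 = 99/87.3 × 22.7 + 201 ≈ 226.74 → 227.
O₃: row 0.12328–0.18053 (AQI 101–150). (150−101)·(0.14827−0.12328)/(0.18053−0.12328) + 101 = 49·0.02499/0.05725 + 101 ≈ 122.39 → 122.
PM10: 123 ∈ [111, 224] ↔ index [51, 100].
51 + (123−111)·(100−51)/(224−111) = 51 + 12·49/113 ≈ 56.20, so AQI = 56.
CO: 17.56 lies in 14.93–19.63, so I_lo=101, I_hi=150, C_lo=14.93, C_hi=19.63.
(150−101)/(19.63−14.93) × (17.56−14.93) + 101 = 49/4.70 × 2.63 + 101 ≈ 128.42 → 128.
Sub-indices: SO₂→227, O₃→122, PM10→56, CO→128. Overall AQI = max = 227; dominant pollutant is SO₂.
AQI 227: Very Unhealthy.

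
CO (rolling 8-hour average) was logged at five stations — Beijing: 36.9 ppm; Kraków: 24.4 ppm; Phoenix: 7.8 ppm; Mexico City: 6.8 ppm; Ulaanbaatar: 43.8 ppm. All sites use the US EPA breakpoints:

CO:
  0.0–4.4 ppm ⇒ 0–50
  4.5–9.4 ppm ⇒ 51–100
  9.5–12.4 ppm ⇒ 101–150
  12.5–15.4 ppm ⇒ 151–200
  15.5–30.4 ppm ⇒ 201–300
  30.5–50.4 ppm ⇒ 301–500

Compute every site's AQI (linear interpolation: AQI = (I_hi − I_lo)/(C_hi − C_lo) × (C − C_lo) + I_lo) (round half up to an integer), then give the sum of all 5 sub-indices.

1217

Beijing: 36.9 ∈ [30.5, 50.4] ↔ index [301, 500].
301 + (36.9−30.5)·(500−301)/(50.4−30.5) = 301 + 6.4·199/19.9 ≈ 365.00, so AQI = 365.
Kraków 24.4: bracket 15.5–30.4 → index 201–300; slope 99/14.9, offset 8.9.
AQI = 201 + 99/14.9·8.9 ≈ 260.13 ⇒ 260.
Phoenix 7.8: bracket 4.5–9.4 → index 51–100; slope 49/4.9, offset 3.3.
AQI = 51 + 49/4.9·3.3 ≈ 84.00 ⇒ 84.
Mexico City: 6.8 ∈ [4.5, 9.4] ↔ index [51, 100].
51 + (6.8−4.5)·(100−51)/(9.4−4.5) = 51 + 2.3·49/4.9 ≈ 74.00, so AQI = 74.
Ulaanbaatar: 43.8 ∈ [30.5, 50.4] ↔ index [301, 500].
301 + (43.8−30.5)·(500−301)/(50.4−30.5) = 301 + 13.3·199/19.9 ≈ 434.00, so AQI = 434.
AQIs: Beijing=365, Kraków=260, Phoenix=84, Mexico City=74, Ulaanbaatar=434. Sum = 365 + 260 + 84 + 74 + 434 = 1217.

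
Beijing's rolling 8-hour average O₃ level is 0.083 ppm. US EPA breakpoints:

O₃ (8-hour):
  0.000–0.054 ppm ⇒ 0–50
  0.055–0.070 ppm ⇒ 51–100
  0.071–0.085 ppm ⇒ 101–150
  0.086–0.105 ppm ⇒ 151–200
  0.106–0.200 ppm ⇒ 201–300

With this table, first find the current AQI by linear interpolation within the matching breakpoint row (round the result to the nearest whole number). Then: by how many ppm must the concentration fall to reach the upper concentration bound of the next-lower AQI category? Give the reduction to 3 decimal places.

0.013

O₃ 0.083: bracket 0.071–0.085 → index 101–150; slope 49/0.014, offset 0.012.
AQI = 101 + 49/0.014·0.012 ≈ 143.00 ⇒ 143.
Current AQI 143 is in the Unhealthy for Sensitive Groups range (101–150). The next-lower category tops out at AQI 100, whose upper concentration bound is 0.070 ppm.
Reduction needed = 0.083 − 0.070 = 0.013 ppm.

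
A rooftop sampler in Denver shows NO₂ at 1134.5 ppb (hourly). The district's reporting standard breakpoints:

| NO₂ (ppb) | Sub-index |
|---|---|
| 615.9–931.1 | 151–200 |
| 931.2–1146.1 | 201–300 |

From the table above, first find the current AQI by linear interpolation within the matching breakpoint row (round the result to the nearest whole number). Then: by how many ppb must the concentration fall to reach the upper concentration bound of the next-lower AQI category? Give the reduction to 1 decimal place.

203.4

NO₂: 1134.5 lies in 931.2–1146.1, so I_lo=201, I_hi=300, C_lo=931.2, C_hi=1146.1.
(300−201)/(1146.1−931.2) × (1134.5−931.2) + 201 = 99/214.9 × 203.3 + 201 ≈ 294.66 → 295.
Current AQI 295 is in the Very Unhealthy range (201–300). The next-lower category tops out at AQI 200, whose upper concentration bound is 931.1 ppb.
Reduction needed = 1134.5 − 931.1 = 203.4 ppb.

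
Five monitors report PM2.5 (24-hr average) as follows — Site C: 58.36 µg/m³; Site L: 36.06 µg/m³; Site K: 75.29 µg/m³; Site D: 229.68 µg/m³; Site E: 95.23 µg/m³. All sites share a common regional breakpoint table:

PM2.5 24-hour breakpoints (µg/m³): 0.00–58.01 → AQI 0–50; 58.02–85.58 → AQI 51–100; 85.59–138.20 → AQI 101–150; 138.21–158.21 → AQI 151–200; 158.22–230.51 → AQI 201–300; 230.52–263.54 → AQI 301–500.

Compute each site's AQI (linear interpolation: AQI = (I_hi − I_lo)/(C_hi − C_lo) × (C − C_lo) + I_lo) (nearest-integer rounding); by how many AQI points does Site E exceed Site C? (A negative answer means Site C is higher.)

58

Site C: 58.36 lies in 58.02–85.58, so I_lo=51, I_hi=100, C_lo=58.02, C_hi=85.58.
(100−51)/(85.58−58.02) × (58.36−58.02) + 51 = 49/27.56 × 0.34 + 51 ≈ 51.60 → 52.
Site L 36.06: bracket 0.00–58.01 → index 0–50; slope 50/58.01, offset 36.06.
AQI = 0 + 50/58.01·36.06 ≈ 31.08 ⇒ 31.
Site K: 75.29 ∈ [58.02, 85.58] ↔ index [51, 100].
51 + (75.29−58.02)·(100−51)/(85.58−58.02) = 51 + 17.27·49/27.56 ≈ 81.71, so AQI = 82.
Site D: 229.68 ∈ [158.22, 230.51] ↔ index [201, 300].
201 + (229.68−158.22)·(300−201)/(230.51−158.22) = 201 + 71.46·99/72.29 ≈ 298.86, so AQI = 299.
Site E: row 85.59–138.20 (AQI 101–150). (150−101)·(95.23−85.59)/(138.20−85.59) + 101 = 49·9.64/52.61 + 101 ≈ 109.98 → 110.
AQIs: Site C=52, Site L=31, Site K=82, Site D=299, Site E=110. Site E (110) − Site C (52) = 58.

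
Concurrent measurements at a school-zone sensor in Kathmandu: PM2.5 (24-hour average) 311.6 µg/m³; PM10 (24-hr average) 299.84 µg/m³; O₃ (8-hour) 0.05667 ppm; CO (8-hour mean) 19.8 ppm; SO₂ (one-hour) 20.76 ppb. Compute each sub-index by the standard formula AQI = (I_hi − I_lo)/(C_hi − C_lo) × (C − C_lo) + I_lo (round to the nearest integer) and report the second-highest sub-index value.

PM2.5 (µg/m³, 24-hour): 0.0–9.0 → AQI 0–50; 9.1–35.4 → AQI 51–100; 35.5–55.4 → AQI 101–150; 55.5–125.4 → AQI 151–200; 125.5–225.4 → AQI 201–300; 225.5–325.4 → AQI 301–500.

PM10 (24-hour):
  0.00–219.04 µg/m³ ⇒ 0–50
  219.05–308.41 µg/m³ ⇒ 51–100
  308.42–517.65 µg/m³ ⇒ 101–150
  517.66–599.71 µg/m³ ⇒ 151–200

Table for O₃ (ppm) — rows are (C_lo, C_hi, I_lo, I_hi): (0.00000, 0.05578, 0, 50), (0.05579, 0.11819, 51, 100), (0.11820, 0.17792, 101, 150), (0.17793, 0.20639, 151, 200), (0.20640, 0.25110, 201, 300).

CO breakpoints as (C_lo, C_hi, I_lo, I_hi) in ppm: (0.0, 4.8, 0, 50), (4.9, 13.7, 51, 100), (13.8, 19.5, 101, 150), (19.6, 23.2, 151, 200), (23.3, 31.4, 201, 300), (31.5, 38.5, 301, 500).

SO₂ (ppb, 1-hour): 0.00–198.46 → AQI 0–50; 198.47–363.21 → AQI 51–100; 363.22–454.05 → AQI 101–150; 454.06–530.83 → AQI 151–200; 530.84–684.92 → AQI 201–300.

154

PM2.5: 311.6 ∈ [225.5, 325.4] ↔ index [301, 500].
301 + (311.6−225.5)·(500−301)/(325.4−225.5) = 301 + 86.1·199/99.9 ≈ 472.51, so AQI = 473.
PM10: 299.84 lies in 219.05–308.41, so I_lo=51, I_hi=100, C_lo=219.05, C_hi=308.41.
(100−51)/(308.41−219.05) × (299.84−219.05) + 51 = 49/89.36 × 80.79 + 51 ≈ 95.30 → 95.
O₃: 0.05667 lies in 0.05579–0.11819, so I_lo=51, I_hi=100, C_lo=0.05579, C_hi=0.11819.
(100−51)/(0.11819−0.05579) × (0.05667−0.05579) + 51 = 49/0.06240 × 0.00088 + 51 ≈ 51.69 → 52.
CO: 19.8 ∈ [19.6, 23.2] ↔ index [151, 200].
151 + (19.8−19.6)·(200−151)/(23.2−19.6) = 151 + 0.2·49/3.6 ≈ 153.72, so AQI = 154.
SO₂: row 0.00–198.46 (AQI 0–50). (50−0)·(20.76−0.00)/(198.46−0.00) + 0 = 50·20.76/198.46 + 0 ≈ 5.23 → 5.
Sub-indices: PM2.5→473, PM10→95, O₃→52, CO→154, SO₂→5. Ranked high→low: 473, 154, 95, 52, 5. Second-highest sub-index = 154.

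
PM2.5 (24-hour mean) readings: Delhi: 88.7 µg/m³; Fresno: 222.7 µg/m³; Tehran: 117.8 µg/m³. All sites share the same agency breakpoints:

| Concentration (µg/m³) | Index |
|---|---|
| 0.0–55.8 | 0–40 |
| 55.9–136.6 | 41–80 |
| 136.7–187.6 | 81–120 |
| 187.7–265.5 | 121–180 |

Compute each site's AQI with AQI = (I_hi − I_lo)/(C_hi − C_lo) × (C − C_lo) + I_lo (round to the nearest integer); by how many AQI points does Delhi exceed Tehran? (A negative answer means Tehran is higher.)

Delhi: 88.7 ∈ [55.9, 136.6] ↔ index [41, 80].
41 + (88.7−55.9)·(80−41)/(136.6−55.9) = 41 + 32.8·39/80.7 ≈ 56.85, so AQI = 57.
Fresno: 222.7 ∈ [187.7, 265.5] ↔ index [121, 180].
121 + (222.7−187.7)·(180−121)/(265.5−187.7) = 121 + 35.0·59/77.8 ≈ 147.54, so AQI = 148.
Tehran 117.8: bracket 55.9–136.6 → index 41–80; slope 39/80.7, offset 61.9.
AQI = 41 + 39/80.7·61.9 ≈ 70.91 ⇒ 71.
AQIs: Delhi=57, Fresno=148, Tehran=71. Delhi (57) − Tehran (71) = -14.

-14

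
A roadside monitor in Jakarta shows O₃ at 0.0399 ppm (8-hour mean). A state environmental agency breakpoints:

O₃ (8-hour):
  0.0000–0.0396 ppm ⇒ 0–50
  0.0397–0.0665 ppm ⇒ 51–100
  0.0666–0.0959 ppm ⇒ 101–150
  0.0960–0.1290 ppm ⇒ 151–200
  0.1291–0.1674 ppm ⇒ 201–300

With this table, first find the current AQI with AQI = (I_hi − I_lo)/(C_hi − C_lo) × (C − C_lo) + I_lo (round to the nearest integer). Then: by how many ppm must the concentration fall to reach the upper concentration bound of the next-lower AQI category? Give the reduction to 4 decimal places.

O₃ 0.0399: bracket 0.0397–0.0665 → index 51–100; slope 49/0.0268, offset 0.0002.
AQI = 51 + 49/0.0268·0.0002 ≈ 51.37 ⇒ 51.
Current AQI 51 is in the Moderate range (51–100). The next-lower category tops out at AQI 50, whose upper concentration bound is 0.0396 ppm.
Reduction needed = 0.0399 − 0.0396 = 0.0003 ppm.

0.0003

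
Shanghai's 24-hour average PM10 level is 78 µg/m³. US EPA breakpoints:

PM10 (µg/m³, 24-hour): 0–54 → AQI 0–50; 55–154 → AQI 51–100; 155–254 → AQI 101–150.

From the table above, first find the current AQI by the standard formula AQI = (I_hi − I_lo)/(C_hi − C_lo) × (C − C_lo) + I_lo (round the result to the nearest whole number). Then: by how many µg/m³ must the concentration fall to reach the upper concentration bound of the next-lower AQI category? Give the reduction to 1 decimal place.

PM10: row 55–154 (AQI 51–100). (100−51)·(78−55)/(154−55) + 51 = 49·23/99 + 51 ≈ 62.38 → 62.
Current AQI 62 is in the Moderate range (51–100). The next-lower category tops out at AQI 50, whose upper concentration bound is 54 µg/m³.
Reduction needed = 78 − 54 = 24.0 µg/m³.

24.0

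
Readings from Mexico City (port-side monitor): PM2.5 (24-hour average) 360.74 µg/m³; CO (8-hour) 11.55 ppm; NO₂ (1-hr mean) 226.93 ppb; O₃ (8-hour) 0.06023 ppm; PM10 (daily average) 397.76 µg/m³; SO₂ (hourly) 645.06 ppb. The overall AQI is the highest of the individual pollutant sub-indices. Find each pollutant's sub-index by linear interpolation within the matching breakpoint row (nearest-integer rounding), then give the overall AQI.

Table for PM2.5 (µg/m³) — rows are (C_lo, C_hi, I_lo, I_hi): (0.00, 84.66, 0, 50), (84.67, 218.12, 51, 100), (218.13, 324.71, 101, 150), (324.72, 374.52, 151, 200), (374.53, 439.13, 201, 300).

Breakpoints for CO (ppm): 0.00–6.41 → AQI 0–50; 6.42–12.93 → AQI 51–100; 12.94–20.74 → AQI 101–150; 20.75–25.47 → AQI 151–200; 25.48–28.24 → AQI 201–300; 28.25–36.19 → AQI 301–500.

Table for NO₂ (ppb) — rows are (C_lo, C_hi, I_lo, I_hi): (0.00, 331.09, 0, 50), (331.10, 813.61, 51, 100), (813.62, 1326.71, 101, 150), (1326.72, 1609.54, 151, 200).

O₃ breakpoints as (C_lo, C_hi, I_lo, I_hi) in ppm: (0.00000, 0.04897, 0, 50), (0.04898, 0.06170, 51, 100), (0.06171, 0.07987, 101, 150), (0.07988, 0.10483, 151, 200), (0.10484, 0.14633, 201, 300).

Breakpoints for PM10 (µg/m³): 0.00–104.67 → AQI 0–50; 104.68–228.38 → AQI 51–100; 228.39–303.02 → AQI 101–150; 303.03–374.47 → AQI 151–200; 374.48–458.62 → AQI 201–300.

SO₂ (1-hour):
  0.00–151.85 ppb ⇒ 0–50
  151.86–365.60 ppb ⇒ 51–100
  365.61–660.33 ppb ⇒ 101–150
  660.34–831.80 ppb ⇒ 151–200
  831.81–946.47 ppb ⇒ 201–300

228

PM2.5: 360.74 lies in 324.72–374.52, so I_lo=151, I_hi=200, C_lo=324.72, C_hi=374.52.
(200−151)/(374.52−324.72) × (360.74−324.72) + 151 = 49/49.80 × 36.02 + 151 ≈ 186.44 → 186.
CO: 11.55 lies in 6.42–12.93, so I_lo=51, I_hi=100, C_lo=6.42, C_hi=12.93.
(100−51)/(12.93−6.42) × (11.55−6.42) + 51 = 49/6.51 × 5.13 + 51 ≈ 89.61 → 90.
NO₂: row 0.00–331.09 (AQI 0–50). (50−0)·(226.93−0.00)/(331.09−0.00) + 0 = 50·226.93/331.09 + 0 ≈ 34.27 → 34.
O₃: 0.06023 lies in 0.04898–0.06170, so I_lo=51, I_hi=100, C_lo=0.04898, C_hi=0.06170.
(100−51)/(0.06170−0.04898) × (0.06023−0.04898) + 51 = 49/0.01272 × 0.01125 + 51 ≈ 94.34 → 94.
PM10: 397.76 lies in 374.48–458.62, so I_lo=201, I_hi=300, C_lo=374.48, C_hi=458.62.
(300−201)/(458.62−374.48) × (397.76−374.48) + 201 = 99/84.14 × 23.28 + 201 ≈ 228.39 → 228.
SO₂: row 365.61–660.33 (AQI 101–150). (150−101)·(645.06−365.61)/(660.33−365.61) + 101 = 49·279.45/294.72 + 101 ≈ 147.46 → 147.
Sub-indices: PM2.5→186, CO→90, NO₂→34, O₃→94, PM10→228, SO₂→147. Overall AQI = max = 228; dominant pollutant is PM10.
AQI 228: Very Unhealthy.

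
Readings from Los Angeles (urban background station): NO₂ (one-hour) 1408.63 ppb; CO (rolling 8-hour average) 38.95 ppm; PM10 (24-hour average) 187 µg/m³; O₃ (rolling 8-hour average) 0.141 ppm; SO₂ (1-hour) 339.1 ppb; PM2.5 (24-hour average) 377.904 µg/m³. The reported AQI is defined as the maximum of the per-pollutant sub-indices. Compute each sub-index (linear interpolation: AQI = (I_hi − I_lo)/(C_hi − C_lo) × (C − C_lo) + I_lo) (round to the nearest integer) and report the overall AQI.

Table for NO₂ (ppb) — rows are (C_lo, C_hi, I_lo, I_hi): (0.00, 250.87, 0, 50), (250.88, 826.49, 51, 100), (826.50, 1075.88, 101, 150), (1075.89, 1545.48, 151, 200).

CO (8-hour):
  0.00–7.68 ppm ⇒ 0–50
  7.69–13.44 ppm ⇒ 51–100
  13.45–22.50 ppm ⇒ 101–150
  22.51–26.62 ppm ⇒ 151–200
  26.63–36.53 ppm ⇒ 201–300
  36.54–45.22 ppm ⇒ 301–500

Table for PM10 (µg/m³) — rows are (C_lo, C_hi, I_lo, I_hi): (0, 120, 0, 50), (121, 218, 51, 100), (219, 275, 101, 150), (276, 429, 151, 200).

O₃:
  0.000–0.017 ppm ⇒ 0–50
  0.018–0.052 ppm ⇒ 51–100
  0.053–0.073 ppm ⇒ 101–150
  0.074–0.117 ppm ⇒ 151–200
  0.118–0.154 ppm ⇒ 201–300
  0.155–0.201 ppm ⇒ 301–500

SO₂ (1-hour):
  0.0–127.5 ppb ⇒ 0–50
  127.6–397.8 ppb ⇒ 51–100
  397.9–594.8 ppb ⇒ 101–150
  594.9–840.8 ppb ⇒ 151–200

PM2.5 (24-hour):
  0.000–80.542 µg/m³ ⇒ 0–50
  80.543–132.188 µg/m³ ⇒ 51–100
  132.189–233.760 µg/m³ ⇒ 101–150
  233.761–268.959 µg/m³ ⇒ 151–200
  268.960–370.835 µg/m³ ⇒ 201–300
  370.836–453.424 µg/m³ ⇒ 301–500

NO₂ 1408.63: bracket 1075.89–1545.48 → index 151–200; slope 49/469.59, offset 332.74.
AQI = 151 + 49/469.59·332.74 ≈ 185.72 ⇒ 186.
CO: 38.95 ∈ [36.54, 45.22] ↔ index [301, 500].
301 + (38.95−36.54)·(500−301)/(45.22−36.54) = 301 + 2.41·199/8.68 ≈ 356.25, so AQI = 356.
PM10: row 121–218 (AQI 51–100). (100−51)·(187−121)/(218−121) + 51 = 49·66/97 + 51 ≈ 84.34 → 84.
O₃: 0.141 ∈ [0.118, 0.154] ↔ index [201, 300].
201 + (0.141−0.118)·(300−201)/(0.154−0.118) = 201 + 0.023·99/0.036 ≈ 264.25, so AQI = 264.
SO₂: row 127.6–397.8 (AQI 51–100). (100−51)·(339.1−127.6)/(397.8−127.6) + 51 = 49·211.5/270.2 + 51 ≈ 89.35 → 89.
PM2.5: 377.904 ∈ [370.836, 453.424] ↔ index [301, 500].
301 + (377.904−370.836)·(500−301)/(453.424−370.836) = 301 + 7.068·199/82.588 ≈ 318.03, so AQI = 318.
Sub-indices: NO₂→186, CO→356, PM10→84, O₃→264, SO₂→89, PM2.5→318. Overall AQI = max = 356; dominant pollutant is CO.

356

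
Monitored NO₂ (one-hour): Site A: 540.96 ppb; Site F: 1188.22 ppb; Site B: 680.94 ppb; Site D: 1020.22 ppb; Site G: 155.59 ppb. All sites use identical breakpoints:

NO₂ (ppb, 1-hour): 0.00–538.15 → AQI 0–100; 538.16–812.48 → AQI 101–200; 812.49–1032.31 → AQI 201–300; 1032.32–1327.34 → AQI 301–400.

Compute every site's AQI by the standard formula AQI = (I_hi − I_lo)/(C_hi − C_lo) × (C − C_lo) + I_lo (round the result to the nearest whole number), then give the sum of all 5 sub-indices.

932

Site A: row 538.16–812.48 (AQI 101–200). (200−101)·(540.96−538.16)/(812.48−538.16) + 101 = 99·2.80/274.32 + 101 ≈ 102.01 → 102.
Site F: 1188.22 lies in 1032.32–1327.34, so I_lo=301, I_hi=400, C_lo=1032.32, C_hi=1327.34.
(400−301)/(1327.34−1032.32) × (1188.22−1032.32) + 301 = 99/295.02 × 155.90 + 301 ≈ 353.32 → 353.
Site B: 680.94 lies in 538.16–812.48, so I_lo=101, I_hi=200, C_lo=538.16, C_hi=812.48.
(200−101)/(812.48−538.16) × (680.94−538.16) + 101 = 99/274.32 × 142.78 + 101 ≈ 152.53 → 153.
Site D: 1020.22 lies in 812.49–1032.31, so I_lo=201, I_hi=300, C_lo=812.49, C_hi=1032.31.
(300−201)/(1032.31−812.49) × (1020.22−812.49) + 201 = 99/219.82 × 207.73 + 201 ≈ 294.56 → 295.
Site G: row 0.00–538.15 (AQI 0–100). (100−0)·(155.59−0.00)/(538.15−0.00) + 0 = 100·155.59/538.15 + 0 ≈ 28.91 → 29.
AQIs: Site A=102, Site F=353, Site B=153, Site D=295, Site G=29. Sum = 102 + 353 + 153 + 295 + 29 = 932.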